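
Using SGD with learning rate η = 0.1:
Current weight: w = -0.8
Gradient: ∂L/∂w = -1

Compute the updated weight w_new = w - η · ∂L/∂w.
w_new = -0.7

w_new = w - η·∂L/∂w = -0.8 - 0.1×(-1) = -0.8 - (-0.1) = -0.7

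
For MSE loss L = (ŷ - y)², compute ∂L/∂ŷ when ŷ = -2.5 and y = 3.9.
∂L/∂ŷ = -12.8

∂L/∂ŷ = 2(ŷ - y) = 2(-2.5 - 3.9) = 2(-6.4) = -12.8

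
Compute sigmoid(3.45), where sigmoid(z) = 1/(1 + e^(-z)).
0.9692

sigmoid(3.45) = 1/(1 + e^(-3.45)) = 1/(1 + 0.03175) = 0.9692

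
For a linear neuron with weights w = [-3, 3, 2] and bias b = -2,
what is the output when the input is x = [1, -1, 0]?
y = -8

y = (-3)(1) + (3)(-1) + (2)(0) + -2 = -8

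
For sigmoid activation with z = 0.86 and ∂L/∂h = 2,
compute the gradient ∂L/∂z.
∂L/∂z = 0.4179

σ(0.86) = 0.7027
σ'(0.86) = σ(0.86)(1 - σ(0.86)) = 0.7027 × 0.2973 = 0.2089
∂L/∂z = ∂L/∂h · σ'(z) = 2 × 0.2089 = 0.4179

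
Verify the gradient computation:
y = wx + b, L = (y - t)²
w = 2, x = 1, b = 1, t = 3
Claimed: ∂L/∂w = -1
Incorrect

y = (2)(1) + 1 = 3
∂L/∂y = 2(y - t) = 2(3 - 3) = 0
∂y/∂w = x = 1
∂L/∂w = 0 × 1 = 0

Claimed value: -1
Incorrect: The correct gradient is 0.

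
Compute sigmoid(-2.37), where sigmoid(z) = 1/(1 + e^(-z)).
0.08549

sigmoid(-2.37) = 1/(1 + e^(2.37)) = 1/(1 + 10.7) = 0.08549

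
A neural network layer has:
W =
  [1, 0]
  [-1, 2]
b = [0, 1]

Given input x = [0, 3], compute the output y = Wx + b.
y = [0, 7]

Wx = [1×0 + 0×3, -1×0 + 2×3]
   = [0, 6]
y = Wx + b = [0 + 0, 6 + 1] = [0, 7]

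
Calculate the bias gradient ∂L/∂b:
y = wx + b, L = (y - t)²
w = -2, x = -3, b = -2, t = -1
∂L/∂b = 10

y = wx + b = (-2)(-3) + -2 = 4
∂L/∂y = 2(y - t) = 2(4 - -1) = 10
∂y/∂b = 1
∂L/∂b = ∂L/∂y · ∂y/∂b = 10 × 1 = 10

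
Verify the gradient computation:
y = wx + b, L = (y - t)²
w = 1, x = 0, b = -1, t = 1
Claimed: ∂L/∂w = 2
Incorrect

y = (1)(0) + -1 = -1
∂L/∂y = 2(y - t) = 2(-1 - 1) = -4
∂y/∂w = x = 0
∂L/∂w = -4 × 0 = 0

Claimed value: 2
Incorrect: The correct gradient is 0.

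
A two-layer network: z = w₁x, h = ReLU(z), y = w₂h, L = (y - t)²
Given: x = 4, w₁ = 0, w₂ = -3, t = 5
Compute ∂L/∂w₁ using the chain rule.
∂L/∂w₁ = 0

Forward pass:
z = w₁x = 0×4 = 0
h = ReLU(0) = 0
y = w₂h = -3×0 = 0

Backward pass:
∂L/∂y = 2(y - t) = 2(0 - 5) = -10
∂y/∂h = w₂ = -3
∂h/∂z = 0 (ReLU derivative)
∂z/∂w₁ = x = 4

∂L/∂w₁ = -10 × -3 × 0 × 4 = 0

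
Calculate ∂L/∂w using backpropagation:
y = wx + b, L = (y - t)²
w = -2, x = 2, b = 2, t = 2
∂L/∂w = -16

y = wx + b = (-2)(2) + 2 = -2
∂L/∂y = 2(y - t) = 2(-2 - 2) = -8
∂y/∂w = x = 2
∂L/∂w = ∂L/∂y · ∂y/∂w = -8 × 2 = -16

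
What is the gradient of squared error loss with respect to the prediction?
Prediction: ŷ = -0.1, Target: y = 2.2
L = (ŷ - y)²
∂L/∂ŷ = -4.6

∂L/∂ŷ = 2(ŷ - y) = 2(-0.1 - 2.2) = 2(-2.3) = -4.6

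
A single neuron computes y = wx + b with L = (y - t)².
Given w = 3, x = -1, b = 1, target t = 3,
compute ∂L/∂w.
∂L/∂w = 10

y = wx + b = (3)(-1) + 1 = -2
∂L/∂y = 2(y - t) = 2(-2 - 3) = -10
∂y/∂w = x = -1
∂L/∂w = ∂L/∂y · ∂y/∂w = -10 × -1 = 10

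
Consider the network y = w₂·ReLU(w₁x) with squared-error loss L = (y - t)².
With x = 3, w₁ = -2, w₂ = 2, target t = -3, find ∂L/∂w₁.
∂L/∂w₁ = 0

Forward pass:
z = w₁x = -2×3 = -6
h = ReLU(-6) = 0
y = w₂h = 2×0 = 0

Backward pass:
∂L/∂y = 2(y - t) = 2(0 - -3) = 6
∂y/∂h = w₂ = 2
∂h/∂z = 0 (ReLU derivative)
∂z/∂w₁ = x = 3

∂L/∂w₁ = 6 × 2 × 0 × 3 = 0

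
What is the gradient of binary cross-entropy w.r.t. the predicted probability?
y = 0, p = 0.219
∂L/∂p = 1.28

∂L/∂p = -y/p + (1-y)/(1-p) = 0 + 1/0.781 = 1.28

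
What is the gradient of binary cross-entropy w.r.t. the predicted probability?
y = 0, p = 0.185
∂L/∂p = 1.227

∂L/∂p = -y/p + (1-y)/(1-p) = 0 + 1/0.815 = 1.227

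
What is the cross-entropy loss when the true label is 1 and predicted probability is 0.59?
L = 0.5276

L = -1·log(0.59) - 0·log(0.41) = -log(0.59) = 0.5276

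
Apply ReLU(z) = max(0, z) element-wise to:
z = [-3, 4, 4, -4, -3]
h = [0, 4, 4, 0, 0]

ReLU applied element-wise: max(0,-3)=0, max(0,4)=4, max(0,4)=4, max(0,-4)=0, max(0,-3)=0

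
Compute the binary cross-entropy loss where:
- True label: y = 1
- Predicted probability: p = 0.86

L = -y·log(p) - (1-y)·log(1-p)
L = 0.1508

L = -1·log(0.86) - 0·log(0.14) = -log(0.86) = 0.1508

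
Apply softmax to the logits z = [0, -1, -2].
p = [0.6652, 0.2447, 0.09]

exp(z) = [1, 0.3679, 0.1353]
Sum = 1.503
p = [0.6652, 0.2447, 0.09]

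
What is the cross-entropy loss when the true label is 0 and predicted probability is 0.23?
L = 0.2614

L = -0·log(0.23) - 1·log(0.77) = -log(0.77) = 0.2614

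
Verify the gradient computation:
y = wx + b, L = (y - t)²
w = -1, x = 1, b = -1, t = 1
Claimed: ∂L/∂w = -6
Correct

y = (-1)(1) + -1 = -2
∂L/∂y = 2(y - t) = 2(-2 - 1) = -6
∂y/∂w = x = 1
∂L/∂w = -6 × 1 = -6

Claimed value: -6
Correct: The correct gradient is -6.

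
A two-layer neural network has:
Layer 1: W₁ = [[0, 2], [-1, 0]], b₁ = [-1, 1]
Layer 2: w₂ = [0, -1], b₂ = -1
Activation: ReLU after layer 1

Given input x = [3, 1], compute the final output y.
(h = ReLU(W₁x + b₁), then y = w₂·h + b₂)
y = -1

Layer 1 pre-activation: z₁ = [1, -2]
After ReLU: h = [1, 0]
Layer 2 output: y = 0×1 + -1×0 + -1 = -1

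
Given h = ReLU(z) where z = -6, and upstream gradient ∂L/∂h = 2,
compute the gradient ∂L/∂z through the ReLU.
∂L/∂z = 0

h = ReLU(-6) = 0
Since z < 0: ∂h/∂z = 0
∂L/∂z = ∂L/∂h · ∂h/∂z = 2 × 0 = 0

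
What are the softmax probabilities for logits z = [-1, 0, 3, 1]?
p = [0.0152, 0.0414, 0.831, 0.1125]

exp(z) = [0.3679, 1, 20.09, 2.718]
Sum = 24.17
p = [0.0152, 0.0414, 0.831, 0.1125]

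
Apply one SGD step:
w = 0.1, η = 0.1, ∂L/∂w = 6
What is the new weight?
w_new = -0.5

w_new = w - η·∂L/∂w = 0.1 - 0.1×(6) = 0.1 - (0.6) = -0.5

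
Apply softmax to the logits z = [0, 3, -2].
p = [0.0471, 0.9465, 0.0064]

exp(z) = [1, 20.09, 0.1353]
Sum = 21.22
p = [0.0471, 0.9465, 0.0064]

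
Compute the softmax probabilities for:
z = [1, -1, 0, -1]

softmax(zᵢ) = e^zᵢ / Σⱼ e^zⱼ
p = [0.6103, 0.0826, 0.2245, 0.0826]

exp(z) = [2.718, 0.3679, 1, 0.3679]
Sum = 4.454
p = [0.6103, 0.0826, 0.2245, 0.0826]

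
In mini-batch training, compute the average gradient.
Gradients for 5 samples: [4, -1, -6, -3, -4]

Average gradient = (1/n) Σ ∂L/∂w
Average gradient = -2

Average = (1/5)(4 + -1 + -6 + -3 + -4) = -10/5 = -2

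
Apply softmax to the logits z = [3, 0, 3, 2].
p = [0.4136, 0.0206, 0.4136, 0.1522]

exp(z) = [20.09, 1, 20.09, 7.389]
Sum = 48.56
p = [0.4136, 0.0206, 0.4136, 0.1522]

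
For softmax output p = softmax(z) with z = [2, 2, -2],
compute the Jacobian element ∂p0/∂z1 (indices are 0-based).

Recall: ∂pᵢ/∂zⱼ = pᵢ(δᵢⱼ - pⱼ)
∂p0/∂z1 = -0.2455

p = softmax(z) = [0.4955, 0.4955, 0.009075]
p0 = 0.4955, p1 = 0.4955

∂p0/∂z1 = -p0 × p1 = -0.4955 × 0.4955 = -0.2455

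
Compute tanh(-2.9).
-0.994

tanh(-2.9) = (e^(-2.9) - e^(2.9))/(e^(-2.9) + e^(2.9)) = -0.994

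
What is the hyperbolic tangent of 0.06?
0.05993

tanh(0.06) = (e^(0.06) - e^(-0.06))/(e^(0.06) + e^(-0.06)) = 0.05993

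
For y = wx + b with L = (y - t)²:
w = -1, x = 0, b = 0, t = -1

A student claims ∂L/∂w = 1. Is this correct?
Incorrect

y = (-1)(0) + 0 = 0
∂L/∂y = 2(y - t) = 2(0 - -1) = 2
∂y/∂w = x = 0
∂L/∂w = 2 × 0 = 0

Claimed value: 1
Incorrect: The correct gradient is 0.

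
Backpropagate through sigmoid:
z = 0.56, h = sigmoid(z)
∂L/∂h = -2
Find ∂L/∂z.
∂L/∂z = -0.4628

σ(0.56) = 0.6365
σ'(0.56) = σ(0.56)(1 - σ(0.56)) = 0.6365 × 0.3635 = 0.2314
∂L/∂z = ∂L/∂h · σ'(z) = -2 × 0.2314 = -0.4628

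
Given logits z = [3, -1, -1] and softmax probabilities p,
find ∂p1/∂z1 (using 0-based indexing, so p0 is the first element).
∂p1/∂z1 = 0.01736

p = softmax(z) = [0.9647, 0.01767, 0.01767]
p1 = 0.01767

∂p1/∂z1 = p1(1 - p1) = 0.01767 × (1 - 0.01767) = 0.01736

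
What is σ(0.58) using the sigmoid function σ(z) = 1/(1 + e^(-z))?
0.6411

sigmoid(0.58) = 1/(1 + e^(-0.58)) = 1/(1 + 0.5599) = 0.6411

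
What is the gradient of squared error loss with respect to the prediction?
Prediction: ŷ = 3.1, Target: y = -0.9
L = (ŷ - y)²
∂L/∂ŷ = 8.0

∂L/∂ŷ = 2(ŷ - y) = 2(3.1 - -0.9) = 2(4.0) = 8.0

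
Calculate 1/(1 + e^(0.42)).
0.3965

sigmoid(-0.42) = 1/(1 + e^(0.42)) = 1/(1 + 1.522) = 0.3965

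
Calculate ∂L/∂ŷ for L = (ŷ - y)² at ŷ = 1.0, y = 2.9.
∂L/∂ŷ = -3.8

∂L/∂ŷ = 2(ŷ - y) = 2(1.0 - 2.9) = 2(-1.9) = -3.8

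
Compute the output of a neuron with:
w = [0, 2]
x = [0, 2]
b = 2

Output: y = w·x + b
y = 6

y = (0)(0) + (2)(2) + 2 = 6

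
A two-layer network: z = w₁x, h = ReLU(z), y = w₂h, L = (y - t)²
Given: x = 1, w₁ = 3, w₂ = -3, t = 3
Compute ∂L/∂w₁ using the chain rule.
∂L/∂w₁ = 72

Forward pass:
z = w₁x = 3×1 = 3
h = ReLU(3) = 3
y = w₂h = -3×3 = -9

Backward pass:
∂L/∂y = 2(y - t) = 2(-9 - 3) = -24
∂y/∂h = w₂ = -3
∂h/∂z = 1 (ReLU derivative)
∂z/∂w₁ = x = 1

∂L/∂w₁ = -24 × -3 × 1 × 1 = 72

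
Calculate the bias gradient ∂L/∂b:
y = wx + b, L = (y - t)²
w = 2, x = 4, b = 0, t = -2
∂L/∂b = 20

y = wx + b = (2)(4) + 0 = 8
∂L/∂y = 2(y - t) = 2(8 - -2) = 20
∂y/∂b = 1
∂L/∂b = ∂L/∂y · ∂y/∂b = 20 × 1 = 20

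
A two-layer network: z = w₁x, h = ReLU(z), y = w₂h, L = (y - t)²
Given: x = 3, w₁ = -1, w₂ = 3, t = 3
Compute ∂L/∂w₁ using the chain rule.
∂L/∂w₁ = 0

Forward pass:
z = w₁x = -1×3 = -3
h = ReLU(-3) = 0
y = w₂h = 3×0 = 0

Backward pass:
∂L/∂y = 2(y - t) = 2(0 - 3) = -6
∂y/∂h = w₂ = 3
∂h/∂z = 0 (ReLU derivative)
∂z/∂w₁ = x = 3

∂L/∂w₁ = -6 × 3 × 0 × 3 = 0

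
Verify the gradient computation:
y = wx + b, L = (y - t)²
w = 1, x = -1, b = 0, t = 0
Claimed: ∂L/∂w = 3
Incorrect

y = (1)(-1) + 0 = -1
∂L/∂y = 2(y - t) = 2(-1 - 0) = -2
∂y/∂w = x = -1
∂L/∂w = -2 × -1 = 2

Claimed value: 3
Incorrect: The correct gradient is 2.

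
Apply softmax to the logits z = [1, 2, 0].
p = [0.2447, 0.6652, 0.09]

exp(z) = [2.718, 7.389, 1]
Sum = 11.11
p = [0.2447, 0.6652, 0.09]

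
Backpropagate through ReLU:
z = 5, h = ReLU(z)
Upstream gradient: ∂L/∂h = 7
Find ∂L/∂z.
∂L/∂z = 7

h = ReLU(5) = 5
Since z > 0: ∂h/∂z = 1
∂L/∂z = ∂L/∂h · ∂h/∂z = 7 × 1 = 7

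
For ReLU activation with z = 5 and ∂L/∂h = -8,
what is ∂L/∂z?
∂L/∂z = -8

h = ReLU(5) = 5
Since z > 0: ∂h/∂z = 1
∂L/∂z = ∂L/∂h · ∂h/∂z = -8 × 1 = -8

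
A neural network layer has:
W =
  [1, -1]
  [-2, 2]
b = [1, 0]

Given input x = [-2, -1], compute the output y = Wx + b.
y = [0, 2]

Wx = [1×-2 + -1×-1, -2×-2 + 2×-1]
   = [-1, 2]
y = Wx + b = [-1 + 1, 2 + 0] = [0, 2]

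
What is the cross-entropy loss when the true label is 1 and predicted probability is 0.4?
L = 0.9163

L = -1·log(0.4) - 0·log(0.6) = -log(0.4) = 0.9163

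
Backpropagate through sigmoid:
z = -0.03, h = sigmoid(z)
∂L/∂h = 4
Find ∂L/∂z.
∂L/∂z = 0.9998

σ(-0.03) = 0.4925
σ'(-0.03) = σ(-0.03)(1 - σ(-0.03)) = 0.4925 × 0.5075 = 0.2499
∂L/∂z = ∂L/∂h · σ'(z) = 4 × 0.2499 = 0.9998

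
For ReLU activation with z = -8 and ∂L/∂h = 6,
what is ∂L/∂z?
∂L/∂z = 0

h = ReLU(-8) = 0
Since z < 0: ∂h/∂z = 0
∂L/∂z = ∂L/∂h · ∂h/∂z = 6 × 0 = 0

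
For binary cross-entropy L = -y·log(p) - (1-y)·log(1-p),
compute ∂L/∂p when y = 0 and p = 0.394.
∂L/∂p = 1.65

∂L/∂p = -y/p + (1-y)/(1-p) = 0 + 1/0.606 = 1.65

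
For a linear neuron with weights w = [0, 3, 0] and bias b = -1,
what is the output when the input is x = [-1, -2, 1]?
y = -7

y = (0)(-1) + (3)(-2) + (0)(1) + -1 = -7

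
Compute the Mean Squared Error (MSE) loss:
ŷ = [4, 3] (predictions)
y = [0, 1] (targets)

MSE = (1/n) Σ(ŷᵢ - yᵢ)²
MSE = 10

MSE = (1/2)((4-0)² + (3-1)²) = (1/2)(16 + 4) = 10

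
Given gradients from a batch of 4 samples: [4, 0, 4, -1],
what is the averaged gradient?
Average gradient = 1.75

Average = (1/4)(4 + 0 + 4 + -1) = 7/4 = 1.75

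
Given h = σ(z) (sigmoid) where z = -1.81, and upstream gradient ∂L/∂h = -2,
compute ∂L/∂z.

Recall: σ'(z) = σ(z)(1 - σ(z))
∂L/∂z = -0.2417

σ(-1.81) = 0.1406
σ'(-1.81) = σ(-1.81)(1 - σ(-1.81)) = 0.1406 × 0.8594 = 0.1209
∂L/∂z = ∂L/∂h · σ'(z) = -2 × 0.1209 = -0.2417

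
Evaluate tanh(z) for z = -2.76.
-0.992

tanh(-2.76) = (e^(-2.76) - e^(2.76))/(e^(-2.76) + e^(2.76)) = -0.992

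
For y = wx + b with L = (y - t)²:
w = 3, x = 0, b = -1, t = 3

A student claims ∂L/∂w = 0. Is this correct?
Correct

y = (3)(0) + -1 = -1
∂L/∂y = 2(y - t) = 2(-1 - 3) = -8
∂y/∂w = x = 0
∂L/∂w = -8 × 0 = 0

Claimed value: 0
Correct: The correct gradient is 0.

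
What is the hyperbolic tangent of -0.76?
-0.6411

tanh(-0.76) = (e^(-0.76) - e^(0.76))/(e^(-0.76) + e^(0.76)) = -0.6411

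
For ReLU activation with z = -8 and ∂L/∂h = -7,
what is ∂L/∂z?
∂L/∂z = 0

h = ReLU(-8) = 0
Since z < 0: ∂h/∂z = 0
∂L/∂z = ∂L/∂h · ∂h/∂z = -7 × 0 = 0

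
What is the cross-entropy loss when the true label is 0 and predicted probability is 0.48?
L = 0.6539

L = -0·log(0.48) - 1·log(0.52) = -log(0.52) = 0.6539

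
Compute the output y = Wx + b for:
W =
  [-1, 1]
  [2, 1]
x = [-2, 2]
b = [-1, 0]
y = [3, -2]

Wx = [-1×-2 + 1×2, 2×-2 + 1×2]
   = [4, -2]
y = Wx + b = [4 + -1, -2 + 0] = [3, -2]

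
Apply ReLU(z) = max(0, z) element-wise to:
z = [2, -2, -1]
h = [2, 0, 0]

ReLU applied element-wise: max(0,2)=2, max(0,-2)=0, max(0,-1)=0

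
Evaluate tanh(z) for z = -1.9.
-0.9562

tanh(-1.9) = (e^(-1.9) - e^(1.9))/(e^(-1.9) + e^(1.9)) = -0.9562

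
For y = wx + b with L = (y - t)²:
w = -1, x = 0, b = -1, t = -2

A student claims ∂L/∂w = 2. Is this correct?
Incorrect

y = (-1)(0) + -1 = -1
∂L/∂y = 2(y - t) = 2(-1 - -2) = 2
∂y/∂w = x = 0
∂L/∂w = 2 × 0 = 0

Claimed value: 2
Incorrect: The correct gradient is 0.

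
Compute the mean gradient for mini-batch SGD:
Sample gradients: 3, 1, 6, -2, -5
Average gradient = 0.6

Average = (1/5)(3 + 1 + 6 + -2 + -5) = 3/5 = 0.6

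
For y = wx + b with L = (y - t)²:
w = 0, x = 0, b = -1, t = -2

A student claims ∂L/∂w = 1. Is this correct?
Incorrect

y = (0)(0) + -1 = -1
∂L/∂y = 2(y - t) = 2(-1 - -2) = 2
∂y/∂w = x = 0
∂L/∂w = 2 × 0 = 0

Claimed value: 1
Incorrect: The correct gradient is 0.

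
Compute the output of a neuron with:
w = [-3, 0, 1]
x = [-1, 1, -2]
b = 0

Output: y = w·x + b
y = 1

y = (-3)(-1) + (0)(1) + (1)(-2) + 0 = 1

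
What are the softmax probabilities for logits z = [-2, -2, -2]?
p = [0.3333, 0.3333, 0.3333]

exp(z) = [0.1353, 0.1353, 0.1353]
Sum = 0.406
p = [0.3333, 0.3333, 0.3333]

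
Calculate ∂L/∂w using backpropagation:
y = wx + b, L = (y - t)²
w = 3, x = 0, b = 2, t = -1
∂L/∂w = 0

y = wx + b = (3)(0) + 2 = 2
∂L/∂y = 2(y - t) = 2(2 - -1) = 6
∂y/∂w = x = 0
∂L/∂w = ∂L/∂y · ∂y/∂w = 6 × 0 = 0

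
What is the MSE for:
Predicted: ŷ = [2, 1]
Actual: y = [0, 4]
MSE = 6.5

MSE = (1/2)((2-0)² + (1-4)²) = (1/2)(4 + 9) = 6.5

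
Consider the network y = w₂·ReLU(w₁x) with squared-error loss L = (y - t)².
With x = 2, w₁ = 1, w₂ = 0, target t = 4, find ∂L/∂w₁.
∂L/∂w₁ = 0

Forward pass:
z = w₁x = 1×2 = 2
h = ReLU(2) = 2
y = w₂h = 0×2 = 0

Backward pass:
∂L/∂y = 2(y - t) = 2(0 - 4) = -8
∂y/∂h = w₂ = 0
∂h/∂z = 1 (ReLU derivative)
∂z/∂w₁ = x = 2

∂L/∂w₁ = -8 × 0 × 1 × 2 = 0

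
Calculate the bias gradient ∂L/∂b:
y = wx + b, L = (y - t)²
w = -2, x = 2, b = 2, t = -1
∂L/∂b = -2

y = wx + b = (-2)(2) + 2 = -2
∂L/∂y = 2(y - t) = 2(-2 - -1) = -2
∂y/∂b = 1
∂L/∂b = ∂L/∂y · ∂y/∂b = -2 × 1 = -2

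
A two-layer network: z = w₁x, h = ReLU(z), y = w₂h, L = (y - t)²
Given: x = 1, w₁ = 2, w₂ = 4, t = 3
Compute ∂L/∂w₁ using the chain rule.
∂L/∂w₁ = 40

Forward pass:
z = w₁x = 2×1 = 2
h = ReLU(2) = 2
y = w₂h = 4×2 = 8

Backward pass:
∂L/∂y = 2(y - t) = 2(8 - 3) = 10
∂y/∂h = w₂ = 4
∂h/∂z = 1 (ReLU derivative)
∂z/∂w₁ = x = 1

∂L/∂w₁ = 10 × 4 × 1 × 1 = 40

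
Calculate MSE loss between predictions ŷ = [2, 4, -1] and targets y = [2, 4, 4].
MSE = 8.333

MSE = (1/3)((2-2)² + (4-4)² + (-1-4)²) = (1/3)(0 + 0 + 25) = 8.333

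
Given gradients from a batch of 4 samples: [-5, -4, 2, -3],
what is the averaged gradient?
Average gradient = -2.5

Average = (1/4)(-5 + -4 + 2 + -3) = -10/4 = -2.5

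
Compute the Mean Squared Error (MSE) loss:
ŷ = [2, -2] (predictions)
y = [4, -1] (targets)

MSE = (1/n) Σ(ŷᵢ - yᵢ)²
MSE = 2.5

MSE = (1/2)((2-4)² + (-2--1)²) = (1/2)(4 + 1) = 2.5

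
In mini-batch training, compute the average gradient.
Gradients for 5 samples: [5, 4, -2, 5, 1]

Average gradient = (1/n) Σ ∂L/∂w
Average gradient = 2.6

Average = (1/5)(5 + 4 + -2 + 5 + 1) = 13/5 = 2.6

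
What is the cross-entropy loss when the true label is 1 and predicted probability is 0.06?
L = 2.813

L = -1·log(0.06) - 0·log(0.94) = -log(0.06) = 2.813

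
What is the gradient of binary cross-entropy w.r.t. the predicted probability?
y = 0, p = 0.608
∂L/∂p = 2.551

∂L/∂p = -y/p + (1-y)/(1-p) = 0 + 1/0.392 = 2.551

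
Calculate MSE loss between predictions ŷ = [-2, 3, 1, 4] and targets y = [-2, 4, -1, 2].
MSE = 2.25

MSE = (1/4)((-2--2)² + (3-4)² + (1--1)² + (4-2)²) = (1/4)(0 + 1 + 4 + 4) = 2.25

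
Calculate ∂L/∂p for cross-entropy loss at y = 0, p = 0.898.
∂L/∂p = 9.804

∂L/∂p = -y/p + (1-y)/(1-p) = 0 + 1/0.102 = 9.804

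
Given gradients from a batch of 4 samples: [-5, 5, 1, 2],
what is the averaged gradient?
Average gradient = 0.75

Average = (1/4)(-5 + 5 + 1 + 2) = 3/4 = 0.75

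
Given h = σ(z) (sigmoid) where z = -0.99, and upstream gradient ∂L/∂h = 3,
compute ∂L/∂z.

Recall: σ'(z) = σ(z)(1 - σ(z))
∂L/∂z = 0.5926

σ(-0.99) = 0.2709
σ'(-0.99) = σ(-0.99)(1 - σ(-0.99)) = 0.2709 × 0.7291 = 0.1975
∂L/∂z = ∂L/∂h · σ'(z) = 3 × 0.1975 = 0.5926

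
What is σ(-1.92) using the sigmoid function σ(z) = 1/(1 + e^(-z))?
0.1279

sigmoid(-1.92) = 1/(1 + e^(1.92)) = 1/(1 + 6.821) = 0.1279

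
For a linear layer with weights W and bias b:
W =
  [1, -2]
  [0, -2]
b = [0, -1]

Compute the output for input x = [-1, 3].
y = [-7, -7]

Wx = [1×-1 + -2×3, 0×-1 + -2×3]
   = [-7, -6]
y = Wx + b = [-7 + 0, -6 + -1] = [-7, -7]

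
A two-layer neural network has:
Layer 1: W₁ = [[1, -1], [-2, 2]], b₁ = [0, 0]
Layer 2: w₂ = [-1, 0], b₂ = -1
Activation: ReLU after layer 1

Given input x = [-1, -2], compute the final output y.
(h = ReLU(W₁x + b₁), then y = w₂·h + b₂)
y = -2

Layer 1 pre-activation: z₁ = [1, -2]
After ReLU: h = [1, 0]
Layer 2 output: y = -1×1 + 0×0 + -1 = -2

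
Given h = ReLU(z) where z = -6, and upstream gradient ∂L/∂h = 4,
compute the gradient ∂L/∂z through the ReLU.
∂L/∂z = 0

h = ReLU(-6) = 0
Since z < 0: ∂h/∂z = 0
∂L/∂z = ∂L/∂h · ∂h/∂z = 4 × 0 = 0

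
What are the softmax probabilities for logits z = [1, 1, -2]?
p = [0.4879, 0.4879, 0.0243]

exp(z) = [2.718, 2.718, 0.1353]
Sum = 5.572
p = [0.4879, 0.4879, 0.0243]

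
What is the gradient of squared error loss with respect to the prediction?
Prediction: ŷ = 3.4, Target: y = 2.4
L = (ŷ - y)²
∂L/∂ŷ = 2.0

∂L/∂ŷ = 2(ŷ - y) = 2(3.4 - 2.4) = 2(1.0) = 2.0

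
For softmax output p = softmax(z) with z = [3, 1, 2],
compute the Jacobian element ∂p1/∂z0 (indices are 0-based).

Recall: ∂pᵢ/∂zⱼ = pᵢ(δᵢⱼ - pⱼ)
∂p1/∂z0 = -0.05989

p = softmax(z) = [0.6652, 0.09003, 0.2447]
p1 = 0.09003, p0 = 0.6652

∂p1/∂z0 = -p1 × p0 = -0.09003 × 0.6652 = -0.05989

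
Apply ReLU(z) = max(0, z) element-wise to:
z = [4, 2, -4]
h = [4, 2, 0]

ReLU applied element-wise: max(0,4)=4, max(0,2)=2, max(0,-4)=0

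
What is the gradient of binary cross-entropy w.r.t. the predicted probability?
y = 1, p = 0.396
∂L/∂p = -2.525

∂L/∂p = -y/p + (1-y)/(1-p) = -1/0.396 + 0 = -2.525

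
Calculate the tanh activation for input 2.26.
0.9785

tanh(2.26) = (e^(2.26) - e^(-2.26))/(e^(2.26) + e^(-2.26)) = 0.9785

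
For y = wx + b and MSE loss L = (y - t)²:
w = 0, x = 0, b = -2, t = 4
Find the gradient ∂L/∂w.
∂L/∂w = 0

y = wx + b = (0)(0) + -2 = -2
∂L/∂y = 2(y - t) = 2(-2 - 4) = -12
∂y/∂w = x = 0
∂L/∂w = ∂L/∂y · ∂y/∂w = -12 × 0 = 0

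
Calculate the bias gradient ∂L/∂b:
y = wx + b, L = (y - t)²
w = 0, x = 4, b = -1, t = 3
∂L/∂b = -8

y = wx + b = (0)(4) + -1 = -1
∂L/∂y = 2(y - t) = 2(-1 - 3) = -8
∂y/∂b = 1
∂L/∂b = ∂L/∂y · ∂y/∂b = -8 × 1 = -8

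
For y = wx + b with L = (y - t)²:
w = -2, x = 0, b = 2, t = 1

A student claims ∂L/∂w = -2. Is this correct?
Incorrect

y = (-2)(0) + 2 = 2
∂L/∂y = 2(y - t) = 2(2 - 1) = 2
∂y/∂w = x = 0
∂L/∂w = 2 × 0 = 0

Claimed value: -2
Incorrect: The correct gradient is 0.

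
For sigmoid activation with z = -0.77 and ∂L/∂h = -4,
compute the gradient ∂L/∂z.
∂L/∂z = -0.8653

σ(-0.77) = 0.3165
σ'(-0.77) = σ(-0.77)(1 - σ(-0.77)) = 0.3165 × 0.6835 = 0.2163
∂L/∂z = ∂L/∂h · σ'(z) = -4 × 0.2163 = -0.8653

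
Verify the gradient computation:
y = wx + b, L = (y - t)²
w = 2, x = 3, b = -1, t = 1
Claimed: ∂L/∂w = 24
Correct

y = (2)(3) + -1 = 5
∂L/∂y = 2(y - t) = 2(5 - 1) = 8
∂y/∂w = x = 3
∂L/∂w = 8 × 3 = 24

Claimed value: 24
Correct: The correct gradient is 24.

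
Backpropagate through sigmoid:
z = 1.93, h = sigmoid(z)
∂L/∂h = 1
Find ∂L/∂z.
∂L/∂z = 0.1107

σ(1.93) = 0.8732
σ'(1.93) = σ(1.93)(1 - σ(1.93)) = 0.8732 × 0.1268 = 0.1107
∂L/∂z = ∂L/∂h · σ'(z) = 1 × 0.1107 = 0.1107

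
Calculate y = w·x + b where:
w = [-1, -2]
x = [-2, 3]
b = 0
y = -4

y = (-1)(-2) + (-2)(3) + 0 = -4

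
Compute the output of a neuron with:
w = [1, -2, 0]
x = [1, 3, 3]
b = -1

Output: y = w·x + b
y = -6

y = (1)(1) + (-2)(3) + (0)(3) + -1 = -6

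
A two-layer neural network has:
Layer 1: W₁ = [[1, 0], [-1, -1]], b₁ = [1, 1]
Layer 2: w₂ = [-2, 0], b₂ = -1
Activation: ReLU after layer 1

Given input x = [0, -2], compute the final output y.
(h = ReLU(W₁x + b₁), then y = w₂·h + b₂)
y = -3

Layer 1 pre-activation: z₁ = [1, 3]
After ReLU: h = [1, 3]
Layer 2 output: y = -2×1 + 0×3 + -1 = -3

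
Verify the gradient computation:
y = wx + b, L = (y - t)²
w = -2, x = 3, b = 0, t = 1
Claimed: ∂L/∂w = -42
Correct

y = (-2)(3) + 0 = -6
∂L/∂y = 2(y - t) = 2(-6 - 1) = -14
∂y/∂w = x = 3
∂L/∂w = -14 × 3 = -42

Claimed value: -42
Correct: The correct gradient is -42.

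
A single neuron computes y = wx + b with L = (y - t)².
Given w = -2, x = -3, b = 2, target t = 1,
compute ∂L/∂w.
∂L/∂w = -42

y = wx + b = (-2)(-3) + 2 = 8
∂L/∂y = 2(y - t) = 2(8 - 1) = 14
∂y/∂w = x = -3
∂L/∂w = ∂L/∂y · ∂y/∂w = 14 × -3 = -42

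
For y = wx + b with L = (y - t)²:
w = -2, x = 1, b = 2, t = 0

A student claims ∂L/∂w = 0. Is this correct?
Correct

y = (-2)(1) + 2 = 0
∂L/∂y = 2(y - t) = 2(0 - 0) = 0
∂y/∂w = x = 1
∂L/∂w = 0 × 1 = 0

Claimed value: 0
Correct: The correct gradient is 0.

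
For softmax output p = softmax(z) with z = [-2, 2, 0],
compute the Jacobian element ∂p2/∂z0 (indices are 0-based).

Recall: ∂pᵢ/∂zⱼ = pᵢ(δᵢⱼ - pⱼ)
∂p2/∂z0 = -0.001862

p = softmax(z) = [0.01588, 0.8668, 0.1173]
p2 = 0.1173, p0 = 0.01588

∂p2/∂z0 = -p2 × p0 = -0.1173 × 0.01588 = -0.001862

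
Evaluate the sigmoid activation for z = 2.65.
0.934

sigmoid(2.65) = 1/(1 + e^(-2.65)) = 1/(1 + 0.07065) = 0.934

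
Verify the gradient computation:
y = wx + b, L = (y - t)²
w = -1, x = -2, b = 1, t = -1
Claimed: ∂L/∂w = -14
Incorrect

y = (-1)(-2) + 1 = 3
∂L/∂y = 2(y - t) = 2(3 - -1) = 8
∂y/∂w = x = -2
∂L/∂w = 8 × -2 = -16

Claimed value: -14
Incorrect: The correct gradient is -16.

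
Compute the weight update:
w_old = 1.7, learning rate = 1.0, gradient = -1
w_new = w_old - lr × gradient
w_new = 2.7

w_new = w - η·∂L/∂w = 1.7 - 1.0×(-1) = 1.7 - (-1) = 2.7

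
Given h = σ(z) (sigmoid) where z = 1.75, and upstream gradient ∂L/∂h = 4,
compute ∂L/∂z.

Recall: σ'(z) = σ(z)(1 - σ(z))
∂L/∂z = 0.5045

σ(1.75) = 0.852
σ'(1.75) = σ(1.75)(1 - σ(1.75)) = 0.852 × 0.148 = 0.1261
∂L/∂z = ∂L/∂h · σ'(z) = 4 × 0.1261 = 0.5045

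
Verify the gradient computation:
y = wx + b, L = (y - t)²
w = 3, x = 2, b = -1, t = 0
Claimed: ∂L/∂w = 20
Correct

y = (3)(2) + -1 = 5
∂L/∂y = 2(y - t) = 2(5 - 0) = 10
∂y/∂w = x = 2
∂L/∂w = 10 × 2 = 20

Claimed value: 20
Correct: The correct gradient is 20.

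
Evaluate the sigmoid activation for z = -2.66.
0.06538

sigmoid(-2.66) = 1/(1 + e^(2.66)) = 1/(1 + 14.3) = 0.06538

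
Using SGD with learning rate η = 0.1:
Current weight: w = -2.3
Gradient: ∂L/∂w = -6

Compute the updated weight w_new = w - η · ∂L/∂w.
w_new = -1.7

w_new = w - η·∂L/∂w = -2.3 - 0.1×(-6) = -2.3 - (-0.6) = -1.7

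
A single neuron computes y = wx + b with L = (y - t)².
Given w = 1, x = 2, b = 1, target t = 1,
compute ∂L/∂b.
∂L/∂b = 4

y = wx + b = (1)(2) + 1 = 3
∂L/∂y = 2(y - t) = 2(3 - 1) = 4
∂y/∂b = 1
∂L/∂b = ∂L/∂y · ∂y/∂b = 4 × 1 = 4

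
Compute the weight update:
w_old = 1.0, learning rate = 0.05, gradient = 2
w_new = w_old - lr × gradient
w_new = 0.9

w_new = w - η·∂L/∂w = 1.0 - 0.05×(2) = 1.0 - (0.1) = 0.9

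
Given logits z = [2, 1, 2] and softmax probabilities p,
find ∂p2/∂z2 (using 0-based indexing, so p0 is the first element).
∂p2/∂z2 = 0.244

p = softmax(z) = [0.4223, 0.1554, 0.4223]
p2 = 0.4223

∂p2/∂z2 = p2(1 - p2) = 0.4223 × (1 - 0.4223) = 0.244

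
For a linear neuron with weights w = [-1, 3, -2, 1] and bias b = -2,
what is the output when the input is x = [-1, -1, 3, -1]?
y = -11

y = (-1)(-1) + (3)(-1) + (-2)(3) + (1)(-1) + -2 = -11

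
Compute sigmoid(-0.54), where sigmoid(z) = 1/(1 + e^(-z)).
0.3682

sigmoid(-0.54) = 1/(1 + e^(0.54)) = 1/(1 + 1.716) = 0.3682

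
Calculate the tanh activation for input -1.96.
-0.9611

tanh(-1.96) = (e^(-1.96) - e^(1.96))/(e^(-1.96) + e^(1.96)) = -0.9611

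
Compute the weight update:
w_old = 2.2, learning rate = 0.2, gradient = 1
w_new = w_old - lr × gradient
w_new = 2

w_new = w - η·∂L/∂w = 2.2 - 0.2×(1) = 2.2 - (0.2) = 2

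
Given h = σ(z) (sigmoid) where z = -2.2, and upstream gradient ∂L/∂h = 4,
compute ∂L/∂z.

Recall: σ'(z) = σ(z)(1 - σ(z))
∂L/∂z = 0.3592

σ(-2.2) = 0.09975
σ'(-2.2) = σ(-2.2)(1 - σ(-2.2)) = 0.09975 × 0.9002 = 0.0898
∂L/∂z = ∂L/∂h · σ'(z) = 4 × 0.0898 = 0.3592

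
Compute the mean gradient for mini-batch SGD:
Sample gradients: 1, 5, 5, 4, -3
Average gradient = 2.4

Average = (1/5)(1 + 5 + 5 + 4 + -3) = 12/5 = 2.4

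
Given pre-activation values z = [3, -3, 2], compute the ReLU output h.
h = [3, 0, 2]

ReLU applied element-wise: max(0,3)=3, max(0,-3)=0, max(0,2)=2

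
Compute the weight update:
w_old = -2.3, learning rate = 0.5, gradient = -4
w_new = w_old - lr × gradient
w_new = -0.3

w_new = w - η·∂L/∂w = -2.3 - 0.5×(-4) = -2.3 - (-2) = -0.3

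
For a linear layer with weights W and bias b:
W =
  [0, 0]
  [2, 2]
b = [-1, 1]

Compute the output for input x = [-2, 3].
y = [-1, 3]

Wx = [0×-2 + 0×3, 2×-2 + 2×3]
   = [0, 2]
y = Wx + b = [0 + -1, 2 + 1] = [-1, 3]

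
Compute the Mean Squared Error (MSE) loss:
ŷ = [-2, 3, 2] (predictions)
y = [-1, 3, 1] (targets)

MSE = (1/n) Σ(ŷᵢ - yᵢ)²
MSE = 0.6667

MSE = (1/3)((-2--1)² + (3-3)² + (2-1)²) = (1/3)(1 + 0 + 1) = 0.6667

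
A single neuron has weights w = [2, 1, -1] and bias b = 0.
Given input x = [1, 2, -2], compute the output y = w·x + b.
y = 6

y = (2)(1) + (1)(2) + (-1)(-2) + 0 = 6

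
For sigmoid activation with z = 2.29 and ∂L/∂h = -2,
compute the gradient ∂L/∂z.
∂L/∂z = -0.167

σ(2.29) = 0.908
σ'(2.29) = σ(2.29)(1 - σ(2.29)) = 0.908 × 0.09195 = 0.0835
∂L/∂z = ∂L/∂h · σ'(z) = -2 × 0.0835 = -0.167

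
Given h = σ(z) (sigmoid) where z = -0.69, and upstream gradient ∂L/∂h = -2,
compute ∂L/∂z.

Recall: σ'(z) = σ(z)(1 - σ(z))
∂L/∂z = -0.4449

σ(-0.69) = 0.334
σ'(-0.69) = σ(-0.69)(1 - σ(-0.69)) = 0.334 × 0.666 = 0.2225
∂L/∂z = ∂L/∂h · σ'(z) = -2 × 0.2225 = -0.4449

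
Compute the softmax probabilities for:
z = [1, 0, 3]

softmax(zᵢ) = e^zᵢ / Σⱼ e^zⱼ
p = [0.1142, 0.042, 0.8438]

exp(z) = [2.718, 1, 20.09]
Sum = 23.8
p = [0.1142, 0.042, 0.8438]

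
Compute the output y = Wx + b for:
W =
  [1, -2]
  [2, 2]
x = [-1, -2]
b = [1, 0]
y = [4, -6]

Wx = [1×-1 + -2×-2, 2×-1 + 2×-2]
   = [3, -6]
y = Wx + b = [3 + 1, -6 + 0] = [4, -6]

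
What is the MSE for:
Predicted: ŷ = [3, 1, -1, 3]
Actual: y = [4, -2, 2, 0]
MSE = 7

MSE = (1/4)((3-4)² + (1--2)² + (-1-2)² + (3-0)²) = (1/4)(1 + 9 + 9 + 9) = 7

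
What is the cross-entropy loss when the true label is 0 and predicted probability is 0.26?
L = 0.3011

L = -0·log(0.26) - 1·log(0.74) = -log(0.74) = 0.3011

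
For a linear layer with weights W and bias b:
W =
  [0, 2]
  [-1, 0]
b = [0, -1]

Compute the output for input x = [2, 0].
y = [0, -3]

Wx = [0×2 + 2×0, -1×2 + 0×0]
   = [0, -2]
y = Wx + b = [0 + 0, -2 + -1] = [0, -3]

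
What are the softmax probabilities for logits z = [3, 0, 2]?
p = [0.7054, 0.0351, 0.2595]

exp(z) = [20.09, 1, 7.389]
Sum = 28.47
p = [0.7054, 0.0351, 0.2595]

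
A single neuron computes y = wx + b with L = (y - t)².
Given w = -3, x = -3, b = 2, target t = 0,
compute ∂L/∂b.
∂L/∂b = 22

y = wx + b = (-3)(-3) + 2 = 11
∂L/∂y = 2(y - t) = 2(11 - 0) = 22
∂y/∂b = 1
∂L/∂b = ∂L/∂y · ∂y/∂b = 22 × 1 = 22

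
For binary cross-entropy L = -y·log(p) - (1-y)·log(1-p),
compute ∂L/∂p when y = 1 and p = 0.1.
∂L/∂p = -10

∂L/∂p = -y/p + (1-y)/(1-p) = -1/0.1 + 0 = -10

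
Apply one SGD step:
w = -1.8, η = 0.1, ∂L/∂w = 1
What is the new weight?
w_new = -1.9

w_new = w - η·∂L/∂w = -1.8 - 0.1×(1) = -1.8 - (0.1) = -1.9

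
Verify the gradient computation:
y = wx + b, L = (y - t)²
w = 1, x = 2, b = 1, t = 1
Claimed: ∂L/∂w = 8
Correct

y = (1)(2) + 1 = 3
∂L/∂y = 2(y - t) = 2(3 - 1) = 4
∂y/∂w = x = 2
∂L/∂w = 4 × 2 = 8

Claimed value: 8
Correct: The correct gradient is 8.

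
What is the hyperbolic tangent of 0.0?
0

tanh(0.0) = (e^(0.0) - e^(0.0))/(e^(0.0) + e^(0.0)) = 0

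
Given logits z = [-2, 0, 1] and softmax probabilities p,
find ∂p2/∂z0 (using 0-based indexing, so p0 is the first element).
∂p2/∂z0 = -0.02477

p = softmax(z) = [0.03512, 0.2595, 0.7054]
p2 = 0.7054, p0 = 0.03512

∂p2/∂z0 = -p2 × p0 = -0.7054 × 0.03512 = -0.02477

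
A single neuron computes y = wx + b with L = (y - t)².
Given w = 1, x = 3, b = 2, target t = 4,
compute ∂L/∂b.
∂L/∂b = 2

y = wx + b = (1)(3) + 2 = 5
∂L/∂y = 2(y - t) = 2(5 - 4) = 2
∂y/∂b = 1
∂L/∂b = ∂L/∂y · ∂y/∂b = 2 × 1 = 2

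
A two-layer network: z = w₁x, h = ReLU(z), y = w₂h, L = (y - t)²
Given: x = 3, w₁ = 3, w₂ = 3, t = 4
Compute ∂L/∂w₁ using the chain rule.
∂L/∂w₁ = 414

Forward pass:
z = w₁x = 3×3 = 9
h = ReLU(9) = 9
y = w₂h = 3×9 = 27

Backward pass:
∂L/∂y = 2(y - t) = 2(27 - 4) = 46
∂y/∂h = w₂ = 3
∂h/∂z = 1 (ReLU derivative)
∂z/∂w₁ = x = 3

∂L/∂w₁ = 46 × 3 × 1 × 3 = 414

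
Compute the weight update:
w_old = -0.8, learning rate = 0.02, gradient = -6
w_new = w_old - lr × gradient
w_new = -0.68

w_new = w - η·∂L/∂w = -0.8 - 0.02×(-6) = -0.8 - (-0.12) = -0.68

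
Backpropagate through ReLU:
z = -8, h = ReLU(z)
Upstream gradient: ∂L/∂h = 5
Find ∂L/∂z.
∂L/∂z = 0

h = ReLU(-8) = 0
Since z < 0: ∂h/∂z = 0
∂L/∂z = ∂L/∂h · ∂h/∂z = 5 × 0 = 0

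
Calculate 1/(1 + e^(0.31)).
0.4231

sigmoid(-0.31) = 1/(1 + e^(0.31)) = 1/(1 + 1.363) = 0.4231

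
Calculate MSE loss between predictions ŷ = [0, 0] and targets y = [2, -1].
MSE = 2.5

MSE = (1/2)((0-2)² + (0--1)²) = (1/2)(4 + 1) = 2.5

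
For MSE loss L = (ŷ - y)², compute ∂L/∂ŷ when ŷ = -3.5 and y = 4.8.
∂L/∂ŷ = -16.6

∂L/∂ŷ = 2(ŷ - y) = 2(-3.5 - 4.8) = 2(-8.3) = -16.6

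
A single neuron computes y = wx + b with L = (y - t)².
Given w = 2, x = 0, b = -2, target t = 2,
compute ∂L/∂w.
∂L/∂w = 0

y = wx + b = (2)(0) + -2 = -2
∂L/∂y = 2(y - t) = 2(-2 - 2) = -8
∂y/∂w = x = 0
∂L/∂w = ∂L/∂y · ∂y/∂w = -8 × 0 = 0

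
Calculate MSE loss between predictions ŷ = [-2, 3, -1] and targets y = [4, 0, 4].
MSE = 23.33

MSE = (1/3)((-2-4)² + (3-0)² + (-1-4)²) = (1/3)(36 + 9 + 25) = 23.33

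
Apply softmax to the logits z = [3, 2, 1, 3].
p = [0.3995, 0.147, 0.0541, 0.3995]

exp(z) = [20.09, 7.389, 2.718, 20.09]
Sum = 50.28
p = [0.3995, 0.147, 0.0541, 0.3995]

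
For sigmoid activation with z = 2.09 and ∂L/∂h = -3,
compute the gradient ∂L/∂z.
∂L/∂z = -0.2939

σ(2.09) = 0.8899
σ'(2.09) = σ(2.09)(1 - σ(2.09)) = 0.8899 × 0.1101 = 0.09796
∂L/∂z = ∂L/∂h · σ'(z) = -3 × 0.09796 = -0.2939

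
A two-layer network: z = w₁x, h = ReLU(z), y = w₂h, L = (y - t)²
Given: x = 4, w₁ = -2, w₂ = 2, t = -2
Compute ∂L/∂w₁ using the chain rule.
∂L/∂w₁ = 0

Forward pass:
z = w₁x = -2×4 = -8
h = ReLU(-8) = 0
y = w₂h = 2×0 = 0

Backward pass:
∂L/∂y = 2(y - t) = 2(0 - -2) = 4
∂y/∂h = w₂ = 2
∂h/∂z = 0 (ReLU derivative)
∂z/∂w₁ = x = 4

∂L/∂w₁ = 4 × 2 × 0 × 4 = 0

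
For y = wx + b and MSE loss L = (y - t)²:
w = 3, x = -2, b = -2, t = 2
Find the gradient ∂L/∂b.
∂L/∂b = -20

y = wx + b = (3)(-2) + -2 = -8
∂L/∂y = 2(y - t) = 2(-8 - 2) = -20
∂y/∂b = 1
∂L/∂b = ∂L/∂y · ∂y/∂b = -20 × 1 = -20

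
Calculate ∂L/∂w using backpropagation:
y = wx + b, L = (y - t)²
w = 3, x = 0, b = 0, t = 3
∂L/∂w = 0

y = wx + b = (3)(0) + 0 = 0
∂L/∂y = 2(y - t) = 2(0 - 3) = -6
∂y/∂w = x = 0
∂L/∂w = ∂L/∂y · ∂y/∂w = -6 × 0 = 0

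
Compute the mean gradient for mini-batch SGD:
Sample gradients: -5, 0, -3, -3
Average gradient = -2.75

Average = (1/4)(-5 + 0 + -3 + -3) = -11/4 = -2.75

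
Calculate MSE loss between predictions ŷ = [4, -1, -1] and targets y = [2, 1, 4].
MSE = 11

MSE = (1/3)((4-2)² + (-1-1)² + (-1-4)²) = (1/3)(4 + 4 + 25) = 11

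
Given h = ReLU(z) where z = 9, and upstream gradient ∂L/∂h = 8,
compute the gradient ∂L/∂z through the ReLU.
∂L/∂z = 8

h = ReLU(9) = 9
Since z > 0: ∂h/∂z = 1
∂L/∂z = ∂L/∂h · ∂h/∂z = 8 × 1 = 8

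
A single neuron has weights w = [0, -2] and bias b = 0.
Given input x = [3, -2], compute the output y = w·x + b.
y = 4

y = (0)(3) + (-2)(-2) + 0 = 4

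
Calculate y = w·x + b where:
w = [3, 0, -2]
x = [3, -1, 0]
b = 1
y = 10

y = (3)(3) + (0)(-1) + (-2)(0) + 1 = 10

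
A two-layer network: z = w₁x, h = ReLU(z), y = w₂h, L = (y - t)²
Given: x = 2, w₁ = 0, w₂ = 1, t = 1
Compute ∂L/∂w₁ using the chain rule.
∂L/∂w₁ = 0

Forward pass:
z = w₁x = 0×2 = 0
h = ReLU(0) = 0
y = w₂h = 1×0 = 0

Backward pass:
∂L/∂y = 2(y - t) = 2(0 - 1) = -2
∂y/∂h = w₂ = 1
∂h/∂z = 0 (ReLU derivative)
∂z/∂w₁ = x = 2

∂L/∂w₁ = -2 × 1 × 0 × 2 = 0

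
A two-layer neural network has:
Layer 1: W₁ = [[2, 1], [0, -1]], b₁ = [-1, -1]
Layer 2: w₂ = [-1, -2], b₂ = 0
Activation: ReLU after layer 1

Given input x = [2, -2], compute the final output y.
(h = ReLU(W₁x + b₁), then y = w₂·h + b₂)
y = -3

Layer 1 pre-activation: z₁ = [1, 1]
After ReLU: h = [1, 1]
Layer 2 output: y = -1×1 + -2×1 + 0 = -3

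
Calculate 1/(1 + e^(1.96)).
0.1235

sigmoid(-1.96) = 1/(1 + e^(1.96)) = 1/(1 + 7.099) = 0.1235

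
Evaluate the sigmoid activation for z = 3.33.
0.9654

sigmoid(3.33) = 1/(1 + e^(-3.33)) = 1/(1 + 0.03579) = 0.9654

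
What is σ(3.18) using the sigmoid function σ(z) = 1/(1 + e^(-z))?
0.9601

sigmoid(3.18) = 1/(1 + e^(-3.18)) = 1/(1 + 0.04159) = 0.9601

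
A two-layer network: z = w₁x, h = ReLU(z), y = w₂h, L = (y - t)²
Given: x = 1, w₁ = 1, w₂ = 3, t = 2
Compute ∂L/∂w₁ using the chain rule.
∂L/∂w₁ = 6

Forward pass:
z = w₁x = 1×1 = 1
h = ReLU(1) = 1
y = w₂h = 3×1 = 3

Backward pass:
∂L/∂y = 2(y - t) = 2(3 - 2) = 2
∂y/∂h = w₂ = 3
∂h/∂z = 1 (ReLU derivative)
∂z/∂w₁ = x = 1

∂L/∂w₁ = 2 × 3 × 1 × 1 = 6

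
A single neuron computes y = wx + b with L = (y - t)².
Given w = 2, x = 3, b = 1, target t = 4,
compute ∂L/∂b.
∂L/∂b = 6

y = wx + b = (2)(3) + 1 = 7
∂L/∂y = 2(y - t) = 2(7 - 4) = 6
∂y/∂b = 1
∂L/∂b = ∂L/∂y · ∂y/∂b = 6 × 1 = 6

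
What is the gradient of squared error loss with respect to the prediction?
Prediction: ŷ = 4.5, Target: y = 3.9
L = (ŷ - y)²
∂L/∂ŷ = 1.2

∂L/∂ŷ = 2(ŷ - y) = 2(4.5 - 3.9) = 2(0.6) = 1.2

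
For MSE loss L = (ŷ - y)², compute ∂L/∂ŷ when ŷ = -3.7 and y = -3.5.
∂L/∂ŷ = -0.4

∂L/∂ŷ = 2(ŷ - y) = 2(-3.7 - -3.5) = 2(-0.2) = -0.4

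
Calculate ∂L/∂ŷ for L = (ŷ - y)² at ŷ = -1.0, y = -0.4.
∂L/∂ŷ = -1.2

∂L/∂ŷ = 2(ŷ - y) = 2(-1.0 - -0.4) = 2(-0.6) = -1.2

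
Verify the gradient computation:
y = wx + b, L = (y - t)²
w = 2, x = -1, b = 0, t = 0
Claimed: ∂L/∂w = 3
Incorrect

y = (2)(-1) + 0 = -2
∂L/∂y = 2(y - t) = 2(-2 - 0) = -4
∂y/∂w = x = -1
∂L/∂w = -4 × -1 = 4

Claimed value: 3
Incorrect: The correct gradient is 4.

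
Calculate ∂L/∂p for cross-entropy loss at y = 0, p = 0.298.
∂L/∂p = 1.425

∂L/∂p = -y/p + (1-y)/(1-p) = 0 + 1/0.702 = 1.425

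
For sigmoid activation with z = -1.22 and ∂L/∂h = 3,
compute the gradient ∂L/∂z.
∂L/∂z = 0.5279

σ(-1.22) = 0.2279
σ'(-1.22) = σ(-1.22)(1 - σ(-1.22)) = 0.2279 × 0.7721 = 0.176
∂L/∂z = ∂L/∂h · σ'(z) = 3 × 0.176 = 0.5279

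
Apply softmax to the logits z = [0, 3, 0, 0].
p = [0.0433, 0.87, 0.0433, 0.0433]

exp(z) = [1, 20.09, 1, 1]
Sum = 23.09
p = [0.0433, 0.87, 0.0433, 0.0433]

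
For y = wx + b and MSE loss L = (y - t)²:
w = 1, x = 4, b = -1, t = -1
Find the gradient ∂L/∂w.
∂L/∂w = 32

y = wx + b = (1)(4) + -1 = 3
∂L/∂y = 2(y - t) = 2(3 - -1) = 8
∂y/∂w = x = 4
∂L/∂w = ∂L/∂y · ∂y/∂w = 8 × 4 = 32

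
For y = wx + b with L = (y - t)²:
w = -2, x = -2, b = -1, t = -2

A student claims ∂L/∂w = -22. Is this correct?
Incorrect

y = (-2)(-2) + -1 = 3
∂L/∂y = 2(y - t) = 2(3 - -2) = 10
∂y/∂w = x = -2
∂L/∂w = 10 × -2 = -20

Claimed value: -22
Incorrect: The correct gradient is -20.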